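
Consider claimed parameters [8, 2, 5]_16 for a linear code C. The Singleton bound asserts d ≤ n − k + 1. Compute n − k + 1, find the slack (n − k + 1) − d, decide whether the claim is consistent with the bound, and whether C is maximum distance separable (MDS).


Singleton RHS = n − k + 1 = 7, slack = 2, bound satisfied, not MDS.

Singleton bound: d ≤ n − k + 1.
Here n = 8, k = 2, so n − k + 1 = 7.
Given d = 5, check d ≤ 7: YES.
Slack = (n − k + 1) − d = 2.
The code is NOT MDS (slack = 2 > 0).
Description: the claimed parameters are [8, 2, 5]_16; such a code would be non-MDS.


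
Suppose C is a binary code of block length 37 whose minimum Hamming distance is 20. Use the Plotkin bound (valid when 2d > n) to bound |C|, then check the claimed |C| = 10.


Plotkin bound M ≤ 12; given |C| = 10 ≤ bound (satisfied).

Check applicability: 2d = 40, n = 37.
2d − n = 3 > 0, so Plotkin applies.
Compute d/(2d−n) = 20/3 ≈ 6.6667.
⌊d/(2d−n)⌋ = 6.
Plotkin bound: M ≤ 2·6 = 12.
Given |C| = 10, check: satisfied.
This |C| is below the Plotkin bound.


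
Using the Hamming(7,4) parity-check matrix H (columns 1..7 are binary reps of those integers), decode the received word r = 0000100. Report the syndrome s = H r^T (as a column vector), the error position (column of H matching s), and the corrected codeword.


s = (1, 0, 1)^T, error position = 5, corrected codeword c = 0000000

Compute s = H r^T mod 2 one row at a time:
  s_1 = 0 + 1 + 0 + 0 = 1 ≡ 1 (mod 2).
  s_2 = 0 + 0 + 0 + 0 = 0 ≡ 0 (mod 2).
  s_3 = 0 + 0 + 1 + 0 = 1 ≡ 1 (mod 2).
s = (1, 0, 1)^T — this equals column 5 of H (binary 101), so error is at position 5.
Correct: flip bit 5 of r = 0000100 to get c = 0000000.


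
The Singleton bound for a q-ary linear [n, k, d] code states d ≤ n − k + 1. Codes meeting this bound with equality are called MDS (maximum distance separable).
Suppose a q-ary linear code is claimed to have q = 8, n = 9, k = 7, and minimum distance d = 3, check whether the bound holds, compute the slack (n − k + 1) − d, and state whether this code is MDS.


Singleton RHS = n − k + 1 = 3, slack = 0, bound satisfied, MDS.

Singleton bound: d ≤ n − k + 1.
Here n = 9, k = 7, so n − k + 1 = 3.
Given d = 3, check d ≤ 3: YES.
Slack = (n − k + 1) − d = 0.
The code is MDS (slack = 0).
Description: the claimed parameters are [9, 7, 3]_8; such a code would be MDS (meets Singleton bound).


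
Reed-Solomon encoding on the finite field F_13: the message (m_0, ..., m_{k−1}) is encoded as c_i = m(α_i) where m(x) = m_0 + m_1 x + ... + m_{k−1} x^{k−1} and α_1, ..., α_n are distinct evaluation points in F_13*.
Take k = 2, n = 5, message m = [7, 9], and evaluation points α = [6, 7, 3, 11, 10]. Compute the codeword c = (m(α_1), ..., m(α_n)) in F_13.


c = [9, 5, 8, 2, 6]

Message polynomial: m(x) = 7 + 9·x (mod 13).
For each evaluation point α_i, compute m(α_i) mod 13:
  α_1 = 6: Horner steps 9 → 9, so m(6) = 9.
  α_2 = 7: Horner steps 9 → 5, so m(7) = 5.
  α_3 = 3: Horner steps 9 → 8, so m(3) = 8.
  α_4 = 11: Horner steps 9 → 2, so m(11) = 2.
  α_5 = 10: Horner steps 9 → 6, so m(10) = 6.
Codeword c = [9, 5, 8, 2, 6] ∈ F_13^5.


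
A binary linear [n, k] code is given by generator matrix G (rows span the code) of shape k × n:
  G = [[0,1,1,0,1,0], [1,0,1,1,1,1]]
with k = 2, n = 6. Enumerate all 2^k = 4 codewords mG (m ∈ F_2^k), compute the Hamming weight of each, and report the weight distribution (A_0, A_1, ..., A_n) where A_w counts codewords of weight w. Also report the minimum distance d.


Weight distribution: A_0 = 1, A_3 = 1, A_4 = 1, A_5 = 1. Minimum distance d = 3.

Enumerate all 2^2 = 4 messages m ∈ F_2^2.
For each, compute codeword c = mG in F_2^6, then tally its weight.
  m = 00 → c = 000000, weight = 0.
  m = 10 → c = 011010, weight = 3.
  m = 01 → c = 101111, weight = 5.
  m = 11 → c = 110101, weight = 4.
Tally weights:
  weight 0: 1 codewords.
  weight 3: 1 codewords.
  weight 4: 1 codewords.
  weight 5: 1 codewords.
Minimum distance d = smallest w > 0 with A_w > 0 = 3.
Sanity: Σ A_w = 4 = 2^2 = 4 ✓.


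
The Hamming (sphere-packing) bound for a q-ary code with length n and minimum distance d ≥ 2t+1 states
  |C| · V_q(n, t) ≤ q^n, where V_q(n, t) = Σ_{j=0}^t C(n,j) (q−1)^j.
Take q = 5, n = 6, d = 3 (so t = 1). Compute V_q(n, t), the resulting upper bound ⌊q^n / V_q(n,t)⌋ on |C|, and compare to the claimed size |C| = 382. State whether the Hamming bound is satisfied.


V_q(n, t) = 25, q^n = 15625, Hamming bound = 625, |C| = 382 ≤ bound (satisfied).

Step 1: Compute V_q(n, t) = Σ_{j=0}^1 C(n, j) (q−1)^j.
  j = 0: C(6,0)·(4)^0 = 1·1 = 1.
  j = 1: C(6,1)·(4)^1 = 6·4 = 24.
  V_q(n, t) = 1 + 24 = 25.
Step 2: q^n = 5^6 = 15625.
Step 3: Hamming bound ⌊q^n / V_q(n,t)⌋ = ⌊15625/25⌋ = 625.
Step 4: Compare |C| = 382 to 625: satisfied.
The claimed |C| lies below the Hamming bound.


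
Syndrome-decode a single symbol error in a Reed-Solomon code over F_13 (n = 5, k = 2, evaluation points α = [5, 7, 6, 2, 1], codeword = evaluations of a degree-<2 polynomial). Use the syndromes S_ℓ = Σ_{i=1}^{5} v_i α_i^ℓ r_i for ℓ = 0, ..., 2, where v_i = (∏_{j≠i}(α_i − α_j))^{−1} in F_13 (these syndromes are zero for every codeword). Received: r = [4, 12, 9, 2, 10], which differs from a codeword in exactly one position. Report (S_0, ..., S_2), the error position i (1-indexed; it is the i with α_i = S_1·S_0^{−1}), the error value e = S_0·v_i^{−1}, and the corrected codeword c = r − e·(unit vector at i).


S = (3, 8, 4), error at position 2, error magnitude e = 11, c = [4, 1, 9, 2, 10].

Step 1: column multipliers v_i = (∏_{j≠i}(α_i − α_j))^{−1} mod 13.
  i = 1 (α = 5): (5−7)(5−6)(5−2)(5−1) = (−2)·(−1)·3·4 = 24 ≡ 11, so v_1 = 11^{−1} = 6 (mod 13).
  i = 2 (α = 7): (7−5)(7−6)(7−2)(7−1) = 2·1·5·6 = 60 ≡ 8, so v_2 = 8^{−1} = 5 (mod 13).
  i = 3 (α = 6): (6−5)(6−7)(6−2)(6−1) = 1·(−1)·4·5 = −20 ≡ 6, so v_3 = 6^{−1} = 11 (mod 13).
  i = 4 (α = 2): (2−5)(2−7)(2−6)(2−1) = (−3)·(−5)·(−4)·1 = −60 ≡ 5, so v_4 = 5^{−1} = 8 (mod 13).
  i = 5 (α = 1): (1−5)(1−7)(1−6)(1−2) = (−4)·(−6)·(−5)·(−1) = 120 ≡ 3, so v_5 = 3^{−1} = 9 (mod 13).
  v = [6, 5, 11, 8, 9].
Step 2: syndromes of r = [4, 12, 9, 2, 10] (all sums mod 13).
  S_0 = Σ v_i r_i = 6·4 + 5·12 + 11·9 + 8·2 + 9·10 = 289 ≡ 3.
  S_1 = Σ v_i α_i r_i = 6·5·4 + 5·7·12 + 11·6·9 + 8·2·2 + 9·1·10 = 1256 ≡ 8.
  α_i^2 mod 13 = [12, 10, 10, 4, 1].
  S_2 = Σ v_i α_i^2 r_i = 6·12·4 + 5·10·12 + 11·10·9 + 8·4·2 + 9·1·10 = 2032 ≡ 4.
  S = (3, 8, 4) ≠ 0, so r is not a codeword (an error is present).
Step 3: locate the error. For a single error e at position i, S_ℓ = v_i·e·α_i^ℓ, so α_err = S_1/S_0.
  S_0^{−1} = 3^{−1} = 9 (mod 13), so α_err = 8·9 = 72 ≡ 7 = α_2. Error position i = 2.
  Consistency check: S_2/S_1 = 4·5 = 20 ≡ 7 = α_err ✓ (single-error assumption holds).
Step 4: error magnitude e = S_0/v_2 = S_0·∏_{j≠2}(α_2 − α_j) = 3·8 = 24 ≡ 11 (mod 13).
Step 5: correct position 2: c_2 = r_2 − e = 12 − 11 ≡ 1 (mod 13). Hence c = [4, 1, 9, 2, 10].
  Check: interpolating c through the α_i gives m(x) = 5 + 5·x (degree < 2) with m(α_i) = c_i for every i, so c is indeed a codeword.


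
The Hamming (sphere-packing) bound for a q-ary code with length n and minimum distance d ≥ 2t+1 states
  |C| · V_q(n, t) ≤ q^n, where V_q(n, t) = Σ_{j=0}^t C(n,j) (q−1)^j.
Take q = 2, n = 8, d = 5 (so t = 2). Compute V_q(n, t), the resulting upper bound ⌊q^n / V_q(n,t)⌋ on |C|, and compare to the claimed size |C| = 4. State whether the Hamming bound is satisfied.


V_q(n, t) = 37, q^n = 256, Hamming bound = 6, |C| = 4 ≤ bound (satisfied).

Step 1: Compute V_q(n, t) = Σ_{j=0}^2 C(n, j) (q−1)^j.
  j = 0: C(8,0)·(1)^0 = 1·1 = 1.
  j = 1: C(8,1)·(1)^1 = 8·1 = 8.
  j = 2: C(8,2)·(1)^2 = 28·1 = 28.
  V_q(n, t) = 1 + 8 + 28 = 37.
Step 2: q^n = 2^8 = 256.
Step 3: Hamming bound ⌊q^n / V_q(n,t)⌋ = ⌊256/37⌋ = 6.
Step 4: Compare |C| = 4 to 6: satisfied.
The claimed |C| lies below the Hamming bound.


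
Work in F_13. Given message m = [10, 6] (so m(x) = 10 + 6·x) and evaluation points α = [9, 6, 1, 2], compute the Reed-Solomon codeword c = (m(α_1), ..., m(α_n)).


c = [12, 7, 3, 9]

Message polynomial: m(x) = 10 + 6·x (mod 13).
For each evaluation point α_i, compute m(α_i) mod 13:
  α_1 = 9: Horner steps 6 → 12, so m(9) = 12.
  α_2 = 6: Horner steps 6 → 7, so m(6) = 7.
  α_3 = 1: Horner steps 6 → 3, so m(1) = 3.
  α_4 = 2: Horner steps 6 → 9, so m(2) = 9.
Codeword c = [12, 7, 3, 9] ∈ F_13^4.


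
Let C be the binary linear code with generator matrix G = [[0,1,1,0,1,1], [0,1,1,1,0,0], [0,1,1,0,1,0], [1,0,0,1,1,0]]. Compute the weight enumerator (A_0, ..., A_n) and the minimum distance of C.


Weight distribution: A_0 = 1, A_1 = 2, A_2 = 2, A_3 = 4, A_4 = 5, A_5 = 2. Minimum distance d = 1.

Enumerate all 2^4 = 16 messages m ∈ F_2^4.
For each, compute codeword c = mG in F_2^6, then tally its weight.
  m = 0000 → c = 000000, weight = 0.
  m = 1000 → c = 011011, weight = 4.
  m = 0100 → c = 011100, weight = 3.
  m = 1100 → c = 000111, weight = 3.
  m = 0010 → c = 011010, weight = 3.
  m = 1010 → c = 000001, weight = 1.
  m = 0110 → c = 000110, weight = 2.
  m = 1110 → c = 011101, weight = 4.
  m = 0001 → c = 100110, weight = 3.
  m = 1001 → c = 111101, weight = 5.
  m = 0101 → c = 111010, weight = 4.
  m = 1101 → c = 100001, weight = 2.
  m = 0011 → c = 111100, weight = 4.
  m = 1011 → c = 100111, weight = 4.
  m = 0111 → c = 100000, weight = 1.
  m = 1111 → c = 111011, weight = 5.
Tally weights:
  weight 0: 1 codewords.
  weight 1: 2 codewords.
  weight 2: 2 codewords.
  weight 3: 4 codewords.
  weight 4: 5 codewords.
  weight 5: 2 codewords.
Minimum distance d = smallest w > 0 with A_w > 0 = 1.
Sanity: Σ A_w = 16 = 2^4 = 16 ✓.


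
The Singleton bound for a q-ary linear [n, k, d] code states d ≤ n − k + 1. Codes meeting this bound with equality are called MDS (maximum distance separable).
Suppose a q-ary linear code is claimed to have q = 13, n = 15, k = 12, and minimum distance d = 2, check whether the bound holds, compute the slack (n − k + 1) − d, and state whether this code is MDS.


Singleton RHS = n − k + 1 = 4, slack = 2, bound satisfied, not MDS.

Singleton bound: d ≤ n − k + 1.
Here n = 15, k = 12, so n − k + 1 = 4.
Given d = 2, check d ≤ 4: YES.
Slack = (n − k + 1) − d = 2.
The code is NOT MDS (slack = 2 > 0).
Description: the claimed parameters are [15, 12, 2]_13; such a code would be non-MDS.


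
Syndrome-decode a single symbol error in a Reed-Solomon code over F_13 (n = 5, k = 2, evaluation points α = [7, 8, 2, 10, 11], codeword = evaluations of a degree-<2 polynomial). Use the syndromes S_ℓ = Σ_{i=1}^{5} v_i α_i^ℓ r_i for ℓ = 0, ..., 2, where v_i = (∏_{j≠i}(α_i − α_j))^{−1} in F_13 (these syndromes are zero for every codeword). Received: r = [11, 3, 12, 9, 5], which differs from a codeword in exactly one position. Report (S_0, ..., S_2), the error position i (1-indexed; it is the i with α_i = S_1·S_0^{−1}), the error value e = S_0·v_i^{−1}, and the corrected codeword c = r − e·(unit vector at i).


S = (12, 3, 4), error at position 4, error magnitude e = 9, c = [11, 3, 12, 0, 5].

Step 1: column multipliers v_i = (∏_{j≠i}(α_i − α_j))^{−1} mod 13.
  i = 1 (α = 7): (7−8)(7−2)(7−10)(7−11) = (−1)·5·(−3)·(−4) = −60 ≡ 5, so v_1 = 5^{−1} = 8 (mod 13).
  i = 2 (α = 8): (8−7)(8−2)(8−10)(8−11) = 1·6·(−2)·(−3) = 36 ≡ 10, so v_2 = 10^{−1} = 4 (mod 13).
  i = 3 (α = 2): (2−7)(2−8)(2−10)(2−11) = (−5)·(−6)·(−8)·(−9) = 2160 ≡ 2, so v_3 = 2^{−1} = 7 (mod 13).
  i = 4 (α = 10): (10−7)(10−8)(10−2)(10−11) = 3·2·8·(−1) = −48 ≡ 4, so v_4 = 4^{−1} = 10 (mod 13).
  i = 5 (α = 11): (11−7)(11−8)(11−2)(11−10) = 4·3·9·1 = 108 ≡ 4, so v_5 = 4^{−1} = 10 (mod 13).
  v = [8, 4, 7, 10, 10].
Step 2: syndromes of r = [11, 3, 12, 9, 5] (all sums mod 13).
  S_0 = Σ v_i r_i = 8·11 + 4·3 + 7·12 + 10·9 + 10·5 = 324 ≡ 12.
  S_1 = Σ v_i α_i r_i = 8·7·11 + 4·8·3 + 7·2·12 + 10·10·9 + 10·11·5 = 2330 ≡ 3.
  α_i^2 mod 13 = [10, 12, 4, 9, 4].
  S_2 = Σ v_i α_i^2 r_i = 8·10·11 + 4·12·3 + 7·4·12 + 10·9·9 + 10·4·5 = 2370 ≡ 4.
  S = (12, 3, 4) ≠ 0, so r is not a codeword (an error is present).
Step 3: locate the error. For a single error e at position i, S_ℓ = v_i·e·α_i^ℓ, so α_err = S_1/S_0.
  S_0^{−1} = 12^{−1} = 12 (mod 13), so α_err = 3·12 = 36 ≡ 10 = α_4. Error position i = 4.
  Consistency check: S_2/S_1 = 4·9 = 36 ≡ 10 = α_err ✓ (single-error assumption holds).
Step 4: error magnitude e = S_0/v_4 = S_0·∏_{j≠4}(α_4 − α_j) = 12·4 = 48 ≡ 9 (mod 13).
Step 5: correct position 4: c_4 = r_4 − e = 9 − 9 ≡ 0 (mod 13). Hence c = [11, 3, 12, 0, 5].
  Check: interpolating c through the α_i gives m(x) = 2 + 5·x (degree < 2) with m(α_i) = c_i for every i, so c is indeed a codeword.


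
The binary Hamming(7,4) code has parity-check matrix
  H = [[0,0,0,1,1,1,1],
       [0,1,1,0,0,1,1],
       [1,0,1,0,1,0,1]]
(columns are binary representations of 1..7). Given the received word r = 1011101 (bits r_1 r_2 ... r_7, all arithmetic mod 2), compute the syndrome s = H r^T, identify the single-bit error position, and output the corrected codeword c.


s = (1, 0, 0)^T, error position = 4, corrected codeword c = 1010101

Compute s = H r^T mod 2 one row at a time:
  s_1 = 1 + 1 + 0 + 1 = 3 ≡ 1 (mod 2).
  s_2 = 0 + 1 + 0 + 1 = 2 ≡ 0 (mod 2).
  s_3 = 1 + 1 + 1 + 1 = 4 ≡ 0 (mod 2).
s = (1, 0, 0)^T — this equals column 4 of H (binary 100), so error is at position 4.
Correct: flip bit 4 of r = 1011101 to get c = 1010101.


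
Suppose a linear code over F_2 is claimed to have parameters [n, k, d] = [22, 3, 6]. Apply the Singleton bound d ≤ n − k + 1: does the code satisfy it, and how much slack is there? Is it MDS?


Singleton RHS = n − k + 1 = 20, slack = 14, bound satisfied, not MDS.

Singleton bound: d ≤ n − k + 1.
Here n = 22, k = 3, so n − k + 1 = 20.
Given d = 6, check d ≤ 20: YES.
Slack = (n − k + 1) − d = 14.
The code is NOT MDS (slack = 14 > 0).
Description: the claimed parameters are [22, 3, 6]_2; such a code would be non-MDS.


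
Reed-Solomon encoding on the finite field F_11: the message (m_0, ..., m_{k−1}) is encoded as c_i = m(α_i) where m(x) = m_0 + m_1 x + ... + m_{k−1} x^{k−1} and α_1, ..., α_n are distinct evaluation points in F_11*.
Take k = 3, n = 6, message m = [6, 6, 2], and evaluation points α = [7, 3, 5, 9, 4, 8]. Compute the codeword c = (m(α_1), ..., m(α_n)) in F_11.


c = [3, 9, 9, 2, 7, 6]

Message polynomial: m(x) = 6 + 6·x + 2·x^2 (mod 11).
For each evaluation point α_i, compute m(α_i) mod 11:
  α_1 = 7: Horner steps 2 → 9 → 3, so m(7) = 3.
  α_2 = 3: Horner steps 2 → 1 → 9, so m(3) = 9.
  α_3 = 5: Horner steps 2 → 5 → 9, so m(5) = 9.
  α_4 = 9: Horner steps 2 → 2 → 2, so m(9) = 2.
  α_5 = 4: Horner steps 2 → 3 → 7, so m(4) = 7.
  α_6 = 8: Horner steps 2 → 0 → 6, so m(8) = 6.
Codeword c = [3, 9, 9, 2, 7, 6] ∈ F_11^6.


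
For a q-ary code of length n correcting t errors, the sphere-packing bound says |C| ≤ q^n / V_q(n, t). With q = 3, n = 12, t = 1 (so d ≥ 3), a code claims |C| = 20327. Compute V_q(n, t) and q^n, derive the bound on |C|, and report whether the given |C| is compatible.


V_q(n, t) = 25, q^n = 531441, Hamming bound = 21257, |C| = 20327 ≤ bound (satisfied).

Step 1: Compute V_q(n, t) = Σ_{j=0}^1 C(n, j) (q−1)^j.
  j = 0: C(12,0)·(2)^0 = 1·1 = 1.
  j = 1: C(12,1)·(2)^1 = 12·2 = 24.
  V_q(n, t) = 1 + 24 = 25.
Step 2: q^n = 3^12 = 531441.
Step 3: Hamming bound ⌊q^n / V_q(n,t)⌋ = ⌊531441/25⌋ = 21257.
Step 4: Compare |C| = 20327 to 21257: satisfied.
The claimed |C| lies below the Hamming bound.


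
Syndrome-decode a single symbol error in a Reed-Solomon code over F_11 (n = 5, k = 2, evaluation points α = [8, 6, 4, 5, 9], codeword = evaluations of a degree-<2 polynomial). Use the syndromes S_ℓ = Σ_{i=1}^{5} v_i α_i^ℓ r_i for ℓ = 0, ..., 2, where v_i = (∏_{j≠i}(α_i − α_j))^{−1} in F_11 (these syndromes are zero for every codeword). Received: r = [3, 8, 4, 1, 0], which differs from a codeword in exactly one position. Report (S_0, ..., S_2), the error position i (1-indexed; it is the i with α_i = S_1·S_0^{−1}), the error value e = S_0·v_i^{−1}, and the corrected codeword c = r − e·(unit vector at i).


S = (10, 5, 8), error at position 2, error magnitude e = 10, c = [3, 9, 4, 1, 0].

Step 1: column multipliers v_i = (∏_{j≠i}(α_i − α_j))^{−1} mod 11.
  i = 1 (α = 8): (8−6)(8−4)(8−5)(8−9) = 2·4·3·(−1) = −24 ≡ 9, so v_1 = 9^{−1} = 5 (mod 11).
  i = 2 (α = 6): (6−8)(6−4)(6−5)(6−9) = (−2)·2·1·(−3) = 12 ≡ 1, so v_2 = 1^{−1} = 1 (mod 11).
  i = 3 (α = 4): (4−8)(4−6)(4−5)(4−9) = (−4)·(−2)·(−1)·(−5) = 40 ≡ 7, so v_3 = 7^{−1} = 8 (mod 11).
  i = 4 (α = 5): (5−8)(5−6)(5−4)(5−9) = (−3)·(−1)·1·(−4) = −12 ≡ 10, so v_4 = 10^{−1} = 10 (mod 11).
  i = 5 (α = 9): (9−8)(9−6)(9−4)(9−5) = 1·3·5·4 = 60 ≡ 5, so v_5 = 5^{−1} = 9 (mod 11).
  v = [5, 1, 8, 10, 9].
Step 2: syndromes of r = [3, 8, 4, 1, 0] (all sums mod 11).
  S_0 = Σ v_i r_i = 5·3 + 1·8 + 8·4 + 10·1 + 9·0 = 65 ≡ 10.
  S_1 = Σ v_i α_i r_i = 5·8·3 + 1·6·8 + 8·4·4 + 10·5·1 + 9·9·0 = 346 ≡ 5.
  α_i^2 mod 11 = [9, 3, 5, 3, 4].
  S_2 = Σ v_i α_i^2 r_i = 5·9·3 + 1·3·8 + 8·5·4 + 10·3·1 + 9·4·0 = 349 ≡ 8.
  S = (10, 5, 8) ≠ 0, so r is not a codeword (an error is present).
Step 3: locate the error. For a single error e at position i, S_ℓ = v_i·e·α_i^ℓ, so α_err = S_1/S_0.
  S_0^{−1} = 10^{−1} = 10 (mod 11), so α_err = 5·10 = 50 ≡ 6 = α_2. Error position i = 2.
  Consistency check: S_2/S_1 = 8·9 = 72 ≡ 6 = α_err ✓ (single-error assumption holds).
Step 4: error magnitude e = S_0/v_2 = S_0·∏_{j≠2}(α_2 − α_j) = 10·1 = 10 ≡ 10 (mod 11).
Step 5: correct position 2: c_2 = r_2 − e = 8 − 10 ≡ 9 (mod 11). Hence c = [3, 9, 4, 1, 0].
  Check: interpolating c through the α_i gives m(x) = 5 + 8·x (degree < 2) with m(α_i) = c_i for every i, so c is indeed a codeword.


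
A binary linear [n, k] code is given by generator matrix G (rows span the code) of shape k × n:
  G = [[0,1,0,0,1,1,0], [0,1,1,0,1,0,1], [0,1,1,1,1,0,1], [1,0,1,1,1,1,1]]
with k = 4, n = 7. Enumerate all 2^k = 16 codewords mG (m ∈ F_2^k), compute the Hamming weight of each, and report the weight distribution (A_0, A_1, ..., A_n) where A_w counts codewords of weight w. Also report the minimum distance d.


Weight distribution: A_0 = 1, A_1 = 1, A_2 = 1, A_3 = 4, A_4 = 5, A_5 = 3, A_6 = 1. Minimum distance d = 1.

Enumerate all 2^4 = 16 messages m ∈ F_2^4.
For each, compute codeword c = mG in F_2^7, then tally its weight.
  m = 0000 → c = 0000000, weight = 0.
  m = 1000 → c = 0100110, weight = 3.
  m = 0100 → c = 0110101, weight = 4.
  m = 1100 → c = 0010011, weight = 3.
  m = 0010 → c = 0111101, weight = 5.
  m = 1010 → c = 0011011, weight = 4.
  m = 0110 → c = 0001000, weight = 1.
  m = 1110 → c = 0101110, weight = 4.
  m = 0001 → c = 1011111, weight = 6.
  m = 1001 → c = 1111001, weight = 5.
  m = 0101 → c = 1101010, weight = 4.
  m = 1101 → c = 1001100, weight = 3.
  m = 0011 → c = 1100010, weight = 3.
  m = 1011 → c = 1000100, weight = 2.
  m = 0111 → c = 1010111, weight = 5.
  m = 1111 → c = 1110001, weight = 4.
Tally weights:
  weight 0: 1 codewords.
  weight 1: 1 codewords.
  weight 2: 1 codewords.
  weight 3: 4 codewords.
  weight 4: 5 codewords.
  weight 5: 3 codewords.
  weight 6: 1 codewords.
Minimum distance d = smallest w > 0 with A_w > 0 = 1.
Sanity: Σ A_w = 16 = 2^4 = 16 ✓.


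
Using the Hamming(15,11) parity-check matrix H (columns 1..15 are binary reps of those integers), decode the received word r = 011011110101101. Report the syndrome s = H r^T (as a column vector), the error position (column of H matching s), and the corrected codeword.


s = (1, 0, 0, 1)^T, error position = 9, corrected codeword c = 011011111101101

Compute s = H r^T mod 2 one row at a time:
  s_1 = 1 + 0 + 1 + 0 + 1 + 1 + 0 + 1 = 5 ≡ 1 (mod 2).
  s_2 = 0 + 1 + 1 + 1 + 1 + 1 + 0 + 1 = 6 ≡ 0 (mod 2).
  s_3 = 1 + 1 + 1 + 1 + 1 + 0 + 0 + 1 = 6 ≡ 0 (mod 2).
  s_4 = 0 + 1 + 1 + 1 + 0 + 0 + 1 + 1 = 5 ≡ 1 (mod 2).
s = (1, 0, 0, 1)^T — this equals column 9 of H (binary 1001), so error is at position 9.
Correct: flip bit 9 of r = 011011110101101 to get c = 011011111101101.


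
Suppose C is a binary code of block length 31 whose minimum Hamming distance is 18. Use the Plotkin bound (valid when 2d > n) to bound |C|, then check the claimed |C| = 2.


Plotkin bound M ≤ 6; given |C| = 2 ≤ bound (satisfied).

Check applicability: 2d = 36, n = 31.
2d − n = 5 > 0, so Plotkin applies.
Compute d/(2d−n) = 18/5 ≈ 3.6000.
⌊d/(2d−n)⌋ = 3.
Plotkin bound: M ≤ 2·3 = 6.
Given |C| = 2, check: satisfied.
This |C| is below the Plotkin bound.


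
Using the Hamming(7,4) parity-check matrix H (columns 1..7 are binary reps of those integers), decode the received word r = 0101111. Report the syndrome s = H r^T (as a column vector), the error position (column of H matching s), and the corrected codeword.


s = (0, 1, 0)^T, error position = 2, corrected codeword c = 0001111

Compute s = H r^T mod 2 one row at a time:
  s_1 = 1 + 1 + 1 + 1 = 4 ≡ 0 (mod 2).
  s_2 = 1 + 0 + 1 + 1 = 3 ≡ 1 (mod 2).
  s_3 = 0 + 0 + 1 + 1 = 2 ≡ 0 (mod 2).
s = (0, 1, 0)^T — this equals column 2 of H (binary 010), so error is at position 2.
Correct: flip bit 2 of r = 0101111 to get c = 0001111.


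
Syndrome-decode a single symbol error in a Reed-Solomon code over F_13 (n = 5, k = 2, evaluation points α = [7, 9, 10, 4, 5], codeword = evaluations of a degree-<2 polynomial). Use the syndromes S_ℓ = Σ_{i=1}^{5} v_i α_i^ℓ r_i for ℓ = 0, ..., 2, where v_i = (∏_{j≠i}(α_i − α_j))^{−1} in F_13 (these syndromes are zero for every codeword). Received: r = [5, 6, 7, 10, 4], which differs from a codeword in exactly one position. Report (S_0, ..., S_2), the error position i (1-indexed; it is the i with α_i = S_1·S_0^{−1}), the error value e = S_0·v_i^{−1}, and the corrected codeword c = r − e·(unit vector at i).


S = (6, 8, 2), error at position 3, error magnitude e = 7, c = [5, 6, 0, 10, 4].

Step 1: column multipliers v_i = (∏_{j≠i}(α_i − α_j))^{−1} mod 13.
  i = 1 (α = 7): (7−9)(7−10)(7−4)(7−5) = (−2)·(−3)·3·2 = 36 ≡ 10, so v_1 = 10^{−1} = 4 (mod 13).
  i = 2 (α = 9): (9−7)(9−10)(9−4)(9−5) = 2·(−1)·5·4 = −40 ≡ 12, so v_2 = 12^{−1} = 12 (mod 13).
  i = 3 (α = 10): (10−7)(10−9)(10−4)(10−5) = 3·1·6·5 = 90 ≡ 12, so v_3 = 12^{−1} = 12 (mod 13).
  i = 4 (α = 4): (4−7)(4−9)(4−10)(4−5) = (−3)·(−5)·(−6)·(−1) = 90 ≡ 12, so v_4 = 12^{−1} = 12 (mod 13).
  i = 5 (α = 5): (5−7)(5−9)(5−10)(5−4) = (−2)·(−4)·(−5)·1 = −40 ≡ 12, so v_5 = 12^{−1} = 12 (mod 13).
  v = [4, 12, 12, 12, 12].
Step 2: syndromes of r = [5, 6, 7, 10, 4] (all sums mod 13).
  S_0 = Σ v_i r_i = 4·5 + 12·6 + 12·7 + 12·10 + 12·4 = 344 ≡ 6.
  S_1 = Σ v_i α_i r_i = 4·7·5 + 12·9·6 + 12·10·7 + 12·4·10 + 12·5·4 = 2348 ≡ 8.
  α_i^2 mod 13 = [10, 3, 9, 3, 12].
  S_2 = Σ v_i α_i^2 r_i = 4·10·5 + 12·3·6 + 12·9·7 + 12·3·10 + 12·12·4 = 2108 ≡ 2.
  S = (6, 8, 2) ≠ 0, so r is not a codeword (an error is present).
Step 3: locate the error. For a single error e at position i, S_ℓ = v_i·e·α_i^ℓ, so α_err = S_1/S_0.
  S_0^{−1} = 6^{−1} = 11 (mod 13), so α_err = 8·11 = 88 ≡ 10 = α_3. Error position i = 3.
  Consistency check: S_2/S_1 = 2·5 = 10 ≡ 10 = α_err ✓ (single-error assumption holds).
Step 4: error magnitude e = S_0/v_3 = S_0·∏_{j≠3}(α_3 − α_j) = 6·12 = 72 ≡ 7 (mod 13).
Step 5: correct position 3: c_3 = r_3 − e = 7 − 7 ≡ 0 (mod 13). Hence c = [5, 6, 0, 10, 4].
  Check: interpolating c through the α_i gives m(x) = 8 + 7·x (degree < 2) with m(α_i) = c_i for every i, so c is indeed a codeword.


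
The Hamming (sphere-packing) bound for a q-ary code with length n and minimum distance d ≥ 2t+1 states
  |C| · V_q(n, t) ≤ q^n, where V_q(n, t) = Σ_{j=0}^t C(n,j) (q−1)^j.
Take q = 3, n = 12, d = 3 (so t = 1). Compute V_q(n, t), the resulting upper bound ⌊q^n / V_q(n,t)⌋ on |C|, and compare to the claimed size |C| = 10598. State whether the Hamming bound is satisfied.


V_q(n, t) = 25, q^n = 531441, Hamming bound = 21257, |C| = 10598 ≤ bound (satisfied).

Step 1: Compute V_q(n, t) = Σ_{j=0}^1 C(n, j) (q−1)^j.
  j = 0: C(12,0)·(2)^0 = 1·1 = 1.
  j = 1: C(12,1)·(2)^1 = 12·2 = 24.
  V_q(n, t) = 1 + 24 = 25.
Step 2: q^n = 3^12 = 531441.
Step 3: Hamming bound ⌊q^n / V_q(n,t)⌋ = ⌊531441/25⌋ = 21257.
Step 4: Compare |C| = 10598 to 21257: satisfied.
The claimed |C| lies below the Hamming bound.


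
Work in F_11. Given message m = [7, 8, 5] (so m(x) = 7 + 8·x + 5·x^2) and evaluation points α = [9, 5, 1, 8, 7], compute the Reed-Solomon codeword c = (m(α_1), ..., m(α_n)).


c = [0, 7, 9, 6, 0]

Message polynomial: m(x) = 7 + 8·x + 5·x^2 (mod 11).
For each evaluation point α_i, compute m(α_i) mod 11:
  α_1 = 9: Horner steps 5 → 9 → 0, so m(9) = 0.
  α_2 = 5: Horner steps 5 → 0 → 7, so m(5) = 7.
  α_3 = 1: Horner steps 5 → 2 → 9, so m(1) = 9.
  α_4 = 8: Horner steps 5 → 4 → 6, so m(8) = 6.
  α_5 = 7: Horner steps 5 → 10 → 0, so m(7) = 0.
Codeword c = [0, 7, 9, 6, 0] ∈ F_11^5.


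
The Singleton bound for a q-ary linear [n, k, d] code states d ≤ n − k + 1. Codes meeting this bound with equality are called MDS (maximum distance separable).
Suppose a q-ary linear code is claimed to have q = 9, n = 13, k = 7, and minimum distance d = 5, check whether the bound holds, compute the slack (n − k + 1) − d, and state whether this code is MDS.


Singleton RHS = n − k + 1 = 7, slack = 2, bound satisfied, not MDS.

Singleton bound: d ≤ n − k + 1.
Here n = 13, k = 7, so n − k + 1 = 7.
Given d = 5, check d ≤ 7: YES.
Slack = (n − k + 1) − d = 2.
The code is NOT MDS (slack = 2 > 0).
Description: the claimed parameters are [13, 7, 5]_9; such a code would be non-MDS.


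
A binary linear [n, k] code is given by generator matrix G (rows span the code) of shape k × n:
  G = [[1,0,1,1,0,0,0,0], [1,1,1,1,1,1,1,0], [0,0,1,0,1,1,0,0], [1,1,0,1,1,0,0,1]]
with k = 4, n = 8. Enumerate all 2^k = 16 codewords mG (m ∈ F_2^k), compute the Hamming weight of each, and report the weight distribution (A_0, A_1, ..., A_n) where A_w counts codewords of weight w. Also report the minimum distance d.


Weight distribution: A_0 = 1, A_3 = 5, A_4 = 5, A_5 = 2, A_6 = 2, A_7 = 1. Minimum distance d = 3.

Enumerate all 2^4 = 16 messages m ∈ F_2^4.
For each, compute codeword c = mG in F_2^8, then tally its weight.
  m = 0000 → c = 00000000, weight = 0.
  m = 1000 → c = 10110000, weight = 3.
  m = 0100 → c = 11111110, weight = 7.
  m = 1100 → c = 01001110, weight = 4.
  m = 0010 → c = 00101100, weight = 3.
  m = 1010 → c = 10011100, weight = 4.
  m = 0110 → c = 11010010, weight = 4.
  m = 1110 → c = 01100010, weight = 3.
  m = 0001 → c = 11011001, weight = 5.
  m = 1001 → c = 01101001, weight = 4.
  m = 0101 → c = 00100111, weight = 4.
  m = 1101 → c = 10010111, weight = 5.
  m = 0011 → c = 11110101, weight = 6.
  m = 1011 → c = 01000101, weight = 3.
  m = 0111 → c = 00001011, weight = 3.
  m = 1111 → c = 10111011, weight = 6.
Tally weights:
  weight 0: 1 codewords.
  weight 3: 5 codewords.
  weight 4: 5 codewords.
  weight 5: 2 codewords.
  weight 6: 2 codewords.
  weight 7: 1 codewords.
Minimum distance d = smallest w > 0 with A_w > 0 = 3.
Sanity: Σ A_w = 16 = 2^4 = 16 ✓.


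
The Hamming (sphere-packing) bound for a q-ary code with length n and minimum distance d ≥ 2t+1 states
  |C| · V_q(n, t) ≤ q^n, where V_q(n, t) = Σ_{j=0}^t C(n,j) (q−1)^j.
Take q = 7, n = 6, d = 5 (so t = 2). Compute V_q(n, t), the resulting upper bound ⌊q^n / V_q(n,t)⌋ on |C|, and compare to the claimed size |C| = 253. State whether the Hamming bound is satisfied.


V_q(n, t) = 577, q^n = 117649, Hamming bound = 203, |C| = 253 > bound (violated).

Step 1: Compute V_q(n, t) = Σ_{j=0}^2 C(n, j) (q−1)^j.
  j = 0: C(6,0)·(6)^0 = 1·1 = 1.
  j = 1: C(6,1)·(6)^1 = 6·6 = 36.
  j = 2: C(6,2)·(6)^2 = 15·36 = 540.
  V_q(n, t) = 1 + 36 + 540 = 577.
Step 2: q^n = 7^6 = 117649.
Step 3: Hamming bound ⌊q^n / V_q(n,t)⌋ = ⌊117649/577⌋ = 203.
Step 4: Compare |C| = 253 to 203: violated.
The claimed |C| lies above the Hamming bound, so no 7-ary code of length 6 with d ≥ 5 can have 253 codewords.


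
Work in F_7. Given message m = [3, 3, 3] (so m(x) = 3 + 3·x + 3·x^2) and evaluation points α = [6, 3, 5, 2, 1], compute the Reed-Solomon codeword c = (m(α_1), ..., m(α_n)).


c = [3, 4, 2, 0, 2]

Message polynomial: m(x) = 3 + 3·x + 3·x^2 (mod 7).
For each evaluation point α_i, compute m(α_i) mod 7:
  α_1 = 6: Horner steps 3 → 0 → 3, so m(6) = 3.
  α_2 = 3: Horner steps 3 → 5 → 4, so m(3) = 4.
  α_3 = 5: Horner steps 3 → 4 → 2, so m(5) = 2.
  α_4 = 2: Horner steps 3 → 2 → 0, so m(2) = 0.
  α_5 = 1: Horner steps 3 → 6 → 2, so m(1) = 2.
Codeword c = [3, 4, 2, 0, 2] ∈ F_7^5.


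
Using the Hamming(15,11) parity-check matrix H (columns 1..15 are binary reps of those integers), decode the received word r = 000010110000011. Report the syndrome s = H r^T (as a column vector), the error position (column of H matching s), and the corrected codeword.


s = (1, 0, 1, 1)^T, error position = 11, corrected codeword c = 000010110010011

Compute s = H r^T mod 2 one row at a time:
  s_1 = 1 + 0 + 0 + 0 + 0 + 0 + 1 + 1 = 3 ≡ 1 (mod 2).
  s_2 = 0 + 1 + 0 + 1 + 0 + 0 + 1 + 1 = 4 ≡ 0 (mod 2).
  s_3 = 0 + 0 + 0 + 1 + 0 + 0 + 1 + 1 = 3 ≡ 1 (mod 2).
  s_4 = 0 + 0 + 1 + 1 + 0 + 0 + 0 + 1 = 3 ≡ 1 (mod 2).
s = (1, 0, 1, 1)^T — this equals column 11 of H (binary 1011), so error is at position 11.
Correct: flip bit 11 of r = 000010110000011 to get c = 000010110010011.


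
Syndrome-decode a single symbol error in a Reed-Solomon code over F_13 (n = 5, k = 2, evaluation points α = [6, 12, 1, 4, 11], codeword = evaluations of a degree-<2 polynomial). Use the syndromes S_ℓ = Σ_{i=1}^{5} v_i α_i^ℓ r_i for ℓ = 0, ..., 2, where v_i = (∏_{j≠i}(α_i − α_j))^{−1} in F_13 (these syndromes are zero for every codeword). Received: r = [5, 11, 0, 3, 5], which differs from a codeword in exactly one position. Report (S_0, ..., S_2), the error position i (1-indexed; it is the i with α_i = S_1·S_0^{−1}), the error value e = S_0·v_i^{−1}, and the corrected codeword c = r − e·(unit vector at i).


S = (8, 10, 6), error at position 5, error magnitude e = 8, c = [5, 11, 0, 3, 10].

Step 1: column multipliers v_i = (∏_{j≠i}(α_i − α_j))^{−1} mod 13.
  i = 1 (α = 6): (6−12)(6−1)(6−4)(6−11) = (−6)·5·2·(−5) = 300 ≡ 1, so v_1 = 1^{−1} = 1 (mod 13).
  i = 2 (α = 12): (12−6)(12−1)(12−4)(12−11) = 6·11·8·1 = 528 ≡ 8, so v_2 = 8^{−1} = 5 (mod 13).
  i = 3 (α = 1): (1−6)(1−12)(1−4)(1−11) = (−5)·(−11)·(−3)·(−10) = 1650 ≡ 12, so v_3 = 12^{−1} = 12 (mod 13).
  i = 4 (α = 4): (4−6)(4−12)(4−1)(4−11) = (−2)·(−8)·3·(−7) = −336 ≡ 2, so v_4 = 2^{−1} = 7 (mod 13).
  i = 5 (α = 11): (11−6)(11−12)(11−1)(11−4) = 5·(−1)·10·7 = −350 ≡ 1, so v_5 = 1^{−1} = 1 (mod 13).
  v = [1, 5, 12, 7, 1].
Step 2: syndromes of r = [5, 11, 0, 3, 5] (all sums mod 13).
  S_0 = Σ v_i r_i = 1·5 + 5·11 + 12·0 + 7·3 + 1·5 = 86 ≡ 8.
  S_1 = Σ v_i α_i r_i = 1·6·5 + 5·12·11 + 12·1·0 + 7·4·3 + 1·11·5 = 829 ≡ 10.
  α_i^2 mod 13 = [10, 1, 1, 3, 4].
  S_2 = Σ v_i α_i^2 r_i = 1·10·5 + 5·1·11 + 12·1·0 + 7·3·3 + 1·4·5 = 188 ≡ 6.
  S = (8, 10, 6) ≠ 0, so r is not a codeword (an error is present).
Step 3: locate the error. For a single error e at position i, S_ℓ = v_i·e·α_i^ℓ, so α_err = S_1/S_0.
  S_0^{−1} = 8^{−1} = 5 (mod 13), so α_err = 10·5 = 50 ≡ 11 = α_5. Error position i = 5.
  Consistency check: S_2/S_1 = 6·4 = 24 ≡ 11 = α_err ✓ (single-error assumption holds).
Step 4: error magnitude e = S_0/v_5 = S_0·∏_{j≠5}(α_5 − α_j) = 8·1 = 8 ≡ 8 (mod 13).
Step 5: correct position 5: c_5 = r_5 − e = 5 − 8 ≡ 10 (mod 13). Hence c = [5, 11, 0, 3, 10].
  Check: interpolating c through the α_i gives m(x) = 12 + 1·x (degree < 2) with m(α_i) = c_i for every i, so c is indeed a codeword.


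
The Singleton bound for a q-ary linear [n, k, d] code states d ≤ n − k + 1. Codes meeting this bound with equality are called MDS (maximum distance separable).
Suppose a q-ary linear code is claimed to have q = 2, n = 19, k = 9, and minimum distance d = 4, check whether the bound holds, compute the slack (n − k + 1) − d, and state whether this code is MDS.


Singleton RHS = n − k + 1 = 11, slack = 7, bound satisfied, not MDS.

Singleton bound: d ≤ n − k + 1.
Here n = 19, k = 9, so n − k + 1 = 11.
Given d = 4, check d ≤ 11: YES.
Slack = (n − k + 1) − d = 7.
The code is NOT MDS (slack = 7 > 0).
Description: the claimed parameters are [19, 9, 4]_2; such a code would be non-MDS.


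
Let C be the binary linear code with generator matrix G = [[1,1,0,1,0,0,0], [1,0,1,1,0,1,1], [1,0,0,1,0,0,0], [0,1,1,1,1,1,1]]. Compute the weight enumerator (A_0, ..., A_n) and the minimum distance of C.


Weight distribution: A_0 = 1, A_1 = 1, A_2 = 3, A_3 = 4, A_4 = 1, A_5 = 3, A_6 = 3. Minimum distance d = 1.

Enumerate all 2^4 = 16 messages m ∈ F_2^4.
For each, compute codeword c = mG in F_2^7, then tally its weight.
  m = 0000 → c = 0000000, weight = 0.
  m = 1000 → c = 1101000, weight = 3.
  m = 0100 → c = 1011011, weight = 5.
  m = 1100 → c = 0110011, weight = 4.
  m = 0010 → c = 1001000, weight = 2.
  m = 1010 → c = 0100000, weight = 1.
  m = 0110 → c = 0010011, weight = 3.
  m = 1110 → c = 1111011, weight = 6.
  m = 0001 → c = 0111111, weight = 6.
  m = 1001 → c = 1010111, weight = 5.
  m = 0101 → c = 1100100, weight = 3.
  m = 1101 → c = 0001100, weight = 2.
  m = 0011 → c = 1110111, weight = 6.
  m = 1011 → c = 0011111, weight = 5.
  m = 0111 → c = 0101100, weight = 3.
  m = 1111 → c = 1000100, weight = 2.
Tally weights:
  weight 0: 1 codewords.
  weight 1: 1 codewords.
  weight 2: 3 codewords.
  weight 3: 4 codewords.
  weight 4: 1 codewords.
  weight 5: 3 codewords.
  weight 6: 3 codewords.
Minimum distance d = smallest w > 0 with A_w > 0 = 1.
Sanity: Σ A_w = 16 = 2^4 = 16 ✓.


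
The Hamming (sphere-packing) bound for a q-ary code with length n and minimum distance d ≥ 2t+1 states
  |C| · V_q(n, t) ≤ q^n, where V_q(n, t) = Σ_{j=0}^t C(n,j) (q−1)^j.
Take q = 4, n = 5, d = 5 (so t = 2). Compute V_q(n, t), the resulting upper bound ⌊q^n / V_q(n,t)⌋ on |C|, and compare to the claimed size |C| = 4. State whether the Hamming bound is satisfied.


V_q(n, t) = 106, q^n = 1024, Hamming bound = 9, |C| = 4 ≤ bound (satisfied).

Step 1: Compute V_q(n, t) = Σ_{j=0}^2 C(n, j) (q−1)^j.
  j = 0: C(5,0)·(3)^0 = 1·1 = 1.
  j = 1: C(5,1)·(3)^1 = 5·3 = 15.
  j = 2: C(5,2)·(3)^2 = 10·9 = 90.
  V_q(n, t) = 1 + 15 + 90 = 106.
Step 2: q^n = 4^5 = 1024.
Step 3: Hamming bound ⌊q^n / V_q(n,t)⌋ = ⌊1024/106⌋ = 9.
Step 4: Compare |C| = 4 to 9: satisfied.
The claimed |C| lies below the Hamming bound.


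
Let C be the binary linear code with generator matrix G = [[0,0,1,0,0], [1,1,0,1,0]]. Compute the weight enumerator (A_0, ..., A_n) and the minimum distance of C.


Weight distribution: A_0 = 1, A_1 = 1, A_3 = 1, A_4 = 1. Minimum distance d = 1.

Enumerate all 2^2 = 4 messages m ∈ F_2^2.
For each, compute codeword c = mG in F_2^5, then tally its weight.
  m = 00 → c = 00000, weight = 0.
  m = 10 → c = 00100, weight = 1.
  m = 01 → c = 11010, weight = 3.
  m = 11 → c = 11110, weight = 4.
Tally weights:
  weight 0: 1 codewords.
  weight 1: 1 codewords.
  weight 3: 1 codewords.
  weight 4: 1 codewords.
Minimum distance d = smallest w > 0 with A_w > 0 = 1.
Sanity: Σ A_w = 4 = 2^2 = 4 ✓.


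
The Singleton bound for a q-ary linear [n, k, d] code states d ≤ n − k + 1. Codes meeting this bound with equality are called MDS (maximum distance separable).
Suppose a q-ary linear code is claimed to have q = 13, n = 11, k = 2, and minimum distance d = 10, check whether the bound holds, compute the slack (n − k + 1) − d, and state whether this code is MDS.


Singleton RHS = n − k + 1 = 10, slack = 0, bound satisfied, MDS.

Singleton bound: d ≤ n − k + 1.
Here n = 11, k = 2, so n − k + 1 = 10.
Given d = 10, check d ≤ 10: YES.
Slack = (n − k + 1) − d = 0.
The code is MDS (slack = 0).
Description: the claimed parameters are [11, 2, 10]_13; such a code would be MDS (meets Singleton bound).


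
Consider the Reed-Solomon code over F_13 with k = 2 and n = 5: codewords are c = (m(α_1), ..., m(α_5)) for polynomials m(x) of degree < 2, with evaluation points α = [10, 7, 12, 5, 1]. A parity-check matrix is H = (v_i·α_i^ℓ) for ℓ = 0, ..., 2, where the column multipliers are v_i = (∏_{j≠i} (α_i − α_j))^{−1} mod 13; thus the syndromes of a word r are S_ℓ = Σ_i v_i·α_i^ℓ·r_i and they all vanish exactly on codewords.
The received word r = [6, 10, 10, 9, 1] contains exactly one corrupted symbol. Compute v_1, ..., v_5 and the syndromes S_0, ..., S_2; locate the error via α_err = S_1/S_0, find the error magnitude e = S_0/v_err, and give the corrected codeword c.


S = (8, 4, 2), error at position 2, error magnitude e = 10, c = [6, 0, 10, 9, 1].

Step 1: column multipliers v_i = (∏_{j≠i}(α_i − α_j))^{−1} mod 13.
  i = 1 (α = 10): (10−7)(10−12)(10−5)(10−1) = 3·(−2)·5·9 = −270 ≡ 3, so v_1 = 3^{−1} = 9 (mod 13).
  i = 2 (α = 7): (7−10)(7−12)(7−5)(7−1) = (−3)·(−5)·2·6 = 180 ≡ 11, so v_2 = 11^{−1} = 6 (mod 13).
  i = 3 (α = 12): (12−10)(12−7)(12−5)(12−1) = 2·5·7·11 = 770 ≡ 3, so v_3 = 3^{−1} = 9 (mod 13).
  i = 4 (α = 5): (5−10)(5−7)(5−12)(5−1) = (−5)·(−2)·(−7)·4 = −280 ≡ 6, so v_4 = 6^{−1} = 11 (mod 13).
  i = 5 (α = 1): (1−10)(1−7)(1−12)(1−5) = (−9)·(−6)·(−11)·(−4) = 2376 ≡ 10, so v_5 = 10^{−1} = 4 (mod 13).
  v = [9, 6, 9, 11, 4].
Step 2: syndromes of r = [6, 10, 10, 9, 1] (all sums mod 13).
  S_0 = Σ v_i r_i = 9·6 + 6·10 + 9·10 + 11·9 + 4·1 = 307 ≡ 8.
  S_1 = Σ v_i α_i r_i = 9·10·6 + 6·7·10 + 9·12·10 + 11·5·9 + 4·1·1 = 2539 ≡ 4.
  α_i^2 mod 13 = [9, 10, 1, 12, 1].
  S_2 = Σ v_i α_i^2 r_i = 9·9·6 + 6·10·10 + 9·1·10 + 11·12·9 + 4·1·1 = 2368 ≡ 2.
  S = (8, 4, 2) ≠ 0, so r is not a codeword (an error is present).
Step 3: locate the error. For a single error e at position i, S_ℓ = v_i·e·α_i^ℓ, so α_err = S_1/S_0.
  S_0^{−1} = 8^{−1} = 5 (mod 13), so α_err = 4·5 = 20 ≡ 7 = α_2. Error position i = 2.
  Consistency check: S_2/S_1 = 2·10 = 20 ≡ 7 = α_err ✓ (single-error assumption holds).
Step 4: error magnitude e = S_0/v_2 = S_0·∏_{j≠2}(α_2 − α_j) = 8·11 = 88 ≡ 10 (mod 13).
Step 5: correct position 2: c_2 = r_2 − e = 10 − 10 ≡ 0 (mod 13). Hence c = [6, 0, 10, 9, 1].
  Check: interpolating c through the α_i gives m(x) = 12 + 2·x (degree < 2) with m(α_i) = c_i for every i, so c is indeed a codeword.


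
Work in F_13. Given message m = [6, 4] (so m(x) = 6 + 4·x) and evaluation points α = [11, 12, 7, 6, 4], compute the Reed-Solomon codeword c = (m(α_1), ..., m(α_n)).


c = [11, 2, 8, 4, 9]

Message polynomial: m(x) = 6 + 4·x (mod 13).
For each evaluation point α_i, compute m(α_i) mod 13:
  α_1 = 11: Horner steps 4 → 11, so m(11) = 11.
  α_2 = 12: Horner steps 4 → 2, so m(12) = 2.
  α_3 = 7: Horner steps 4 → 8, so m(7) = 8.
  α_4 = 6: Horner steps 4 → 4, so m(6) = 4.
  α_5 = 4: Horner steps 4 → 9, so m(4) = 9.
Codeword c = [11, 2, 8, 4, 9] ∈ F_13^5.
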